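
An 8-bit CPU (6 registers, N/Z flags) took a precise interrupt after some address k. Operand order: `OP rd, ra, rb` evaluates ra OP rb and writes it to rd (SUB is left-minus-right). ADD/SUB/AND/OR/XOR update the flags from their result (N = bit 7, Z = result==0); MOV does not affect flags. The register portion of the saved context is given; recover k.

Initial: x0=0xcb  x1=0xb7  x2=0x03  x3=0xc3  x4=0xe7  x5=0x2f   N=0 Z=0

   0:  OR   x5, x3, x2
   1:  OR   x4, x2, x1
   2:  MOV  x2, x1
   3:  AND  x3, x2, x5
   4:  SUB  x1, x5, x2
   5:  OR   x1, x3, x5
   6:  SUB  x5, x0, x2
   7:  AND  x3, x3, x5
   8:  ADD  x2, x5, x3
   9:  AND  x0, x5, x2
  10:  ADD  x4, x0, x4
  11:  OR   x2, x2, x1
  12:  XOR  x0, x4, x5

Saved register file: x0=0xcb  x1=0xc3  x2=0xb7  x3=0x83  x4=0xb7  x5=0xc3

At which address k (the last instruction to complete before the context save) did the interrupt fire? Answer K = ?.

K = 5

after  0: x0=0xcb x1=0xb7 x2=0x03 x3=0xc3 x4=0xe7 x5=0xc3  N=1 Z=0
after  1: x0=0xcb x1=0xb7 x2=0x03 x3=0xc3 x4=0xb7 x5=0xc3  N=1 Z=0
after  2: x0=0xcb x1=0xb7 x2=0xb7 x3=0xc3 x4=0xb7 x5=0xc3  N=1 Z=0
after  3: x0=0xcb x1=0xb7 x2=0xb7 x3=0x83 x4=0xb7 x5=0xc3  N=1 Z=0
after  4: x0=0xcb x1=0x0c x2=0xb7 x3=0x83 x4=0xb7 x5=0xc3  N=0 Z=0
after  5: x0=0xcb x1=0xc3 x2=0xb7 x3=0x83 x4=0xb7 x5=0xc3  N=1 Z=0
-- IRQ taken; context saved, return-PC = 6 --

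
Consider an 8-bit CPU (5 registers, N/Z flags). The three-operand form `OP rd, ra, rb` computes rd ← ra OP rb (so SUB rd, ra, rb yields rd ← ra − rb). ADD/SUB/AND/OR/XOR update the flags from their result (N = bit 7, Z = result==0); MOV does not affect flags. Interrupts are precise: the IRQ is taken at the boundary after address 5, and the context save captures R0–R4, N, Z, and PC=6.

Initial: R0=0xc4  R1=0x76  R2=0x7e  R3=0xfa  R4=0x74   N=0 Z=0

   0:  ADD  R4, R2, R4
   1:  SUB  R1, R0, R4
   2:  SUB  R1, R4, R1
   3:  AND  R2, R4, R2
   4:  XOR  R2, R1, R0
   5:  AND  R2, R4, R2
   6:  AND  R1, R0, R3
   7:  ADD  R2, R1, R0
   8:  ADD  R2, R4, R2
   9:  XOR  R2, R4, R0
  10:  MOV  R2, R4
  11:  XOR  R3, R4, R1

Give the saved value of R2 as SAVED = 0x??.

SAVED = 0xe0

after  0: R0=0xc4 R1=0x76 R2=0x7e R3=0xfa R4=0xf2  N=1 Z=0
after  1: R0=0xc4 R1=0xd2 R2=0x7e R3=0xfa R4=0xf2  N=1 Z=0
after  2: R0=0xc4 R1=0x20 R2=0x7e R3=0xfa R4=0xf2  N=0 Z=0
after  3: R0=0xc4 R1=0x20 R2=0x72 R3=0xfa R4=0xf2  N=0 Z=0
after  4: R0=0xc4 R1=0x20 R2=0xe4 R3=0xfa R4=0xf2  N=1 Z=0
after  5: R0=0xc4 R1=0x20 R2=0xe0 R3=0xfa R4=0xf2  N=1 Z=0
-- IRQ taken; context saved, return-PC = 6 --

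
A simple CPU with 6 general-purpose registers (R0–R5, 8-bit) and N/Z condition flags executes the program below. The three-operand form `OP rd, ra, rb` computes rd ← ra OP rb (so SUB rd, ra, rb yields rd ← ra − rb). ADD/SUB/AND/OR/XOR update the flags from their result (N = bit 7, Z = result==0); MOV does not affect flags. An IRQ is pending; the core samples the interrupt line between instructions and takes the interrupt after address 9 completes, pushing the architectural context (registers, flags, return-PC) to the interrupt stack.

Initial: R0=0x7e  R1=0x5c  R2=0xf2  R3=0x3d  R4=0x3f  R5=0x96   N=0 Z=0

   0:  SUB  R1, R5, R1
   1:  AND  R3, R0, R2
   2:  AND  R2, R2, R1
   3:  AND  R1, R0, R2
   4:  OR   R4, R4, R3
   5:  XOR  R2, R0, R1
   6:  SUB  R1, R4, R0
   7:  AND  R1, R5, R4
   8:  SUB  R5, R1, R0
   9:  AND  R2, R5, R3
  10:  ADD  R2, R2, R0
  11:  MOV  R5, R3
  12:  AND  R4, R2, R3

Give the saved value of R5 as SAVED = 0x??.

SAVED = 0x98

after  0: R0=0x7e R1=0x3a R2=0xf2 R3=0x3d R4=0x3f R5=0x96  N=0 Z=0
after  1: R0=0x7e R1=0x3a R2=0xf2 R3=0x72 R4=0x3f R5=0x96  N=0 Z=0
after  2: R0=0x7e R1=0x3a R2=0x32 R3=0x72 R4=0x3f R5=0x96  N=0 Z=0
after  3: R0=0x7e R1=0x32 R2=0x32 R3=0x72 R4=0x3f R5=0x96  N=0 Z=0
after  4: R0=0x7e R1=0x32 R2=0x32 R3=0x72 R4=0x7f R5=0x96  N=0 Z=0
after  5: R0=0x7e R1=0x32 R2=0x4c R3=0x72 R4=0x7f R5=0x96  N=0 Z=0
after  6: R0=0x7e R1=0x01 R2=0x4c R3=0x72 R4=0x7f R5=0x96  N=0 Z=0
after  7: R0=0x7e R1=0x16 R2=0x4c R3=0x72 R4=0x7f R5=0x96  N=0 Z=0
after  8: R0=0x7e R1=0x16 R2=0x4c R3=0x72 R4=0x7f R5=0x98  N=1 Z=0
after  9: R0=0x7e R1=0x16 R2=0x10 R3=0x72 R4=0x7f R5=0x98  N=0 Z=0
-- IRQ taken; context saved, return-PC = 10 --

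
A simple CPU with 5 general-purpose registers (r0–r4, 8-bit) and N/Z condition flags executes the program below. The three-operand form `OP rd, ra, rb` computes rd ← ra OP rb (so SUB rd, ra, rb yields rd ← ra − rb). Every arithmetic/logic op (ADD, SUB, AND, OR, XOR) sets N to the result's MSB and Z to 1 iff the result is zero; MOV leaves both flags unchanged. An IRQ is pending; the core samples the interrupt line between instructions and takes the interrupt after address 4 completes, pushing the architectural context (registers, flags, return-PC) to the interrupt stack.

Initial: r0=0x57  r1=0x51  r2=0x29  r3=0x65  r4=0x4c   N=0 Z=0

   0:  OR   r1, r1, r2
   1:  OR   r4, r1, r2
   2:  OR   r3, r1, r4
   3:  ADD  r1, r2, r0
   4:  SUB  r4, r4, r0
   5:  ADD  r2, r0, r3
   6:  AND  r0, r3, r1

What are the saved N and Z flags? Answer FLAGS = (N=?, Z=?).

FLAGS = (N=0, Z=0)

after  0: r0=0x57 r1=0x79 r2=0x29 r3=0x65 r4=0x4c  N=0 Z=0
after  1: r0=0x57 r1=0x79 r2=0x29 r3=0x65 r4=0x79  N=0 Z=0
after  2: r0=0x57 r1=0x79 r2=0x29 r3=0x79 r4=0x79  N=0 Z=0
after  3: r0=0x57 r1=0x80 r2=0x29 r3=0x79 r4=0x79  N=1 Z=0
after  4: r0=0x57 r1=0x80 r2=0x29 r3=0x79 r4=0x22  N=0 Z=0
-- IRQ taken; context saved, return-PC = 5 --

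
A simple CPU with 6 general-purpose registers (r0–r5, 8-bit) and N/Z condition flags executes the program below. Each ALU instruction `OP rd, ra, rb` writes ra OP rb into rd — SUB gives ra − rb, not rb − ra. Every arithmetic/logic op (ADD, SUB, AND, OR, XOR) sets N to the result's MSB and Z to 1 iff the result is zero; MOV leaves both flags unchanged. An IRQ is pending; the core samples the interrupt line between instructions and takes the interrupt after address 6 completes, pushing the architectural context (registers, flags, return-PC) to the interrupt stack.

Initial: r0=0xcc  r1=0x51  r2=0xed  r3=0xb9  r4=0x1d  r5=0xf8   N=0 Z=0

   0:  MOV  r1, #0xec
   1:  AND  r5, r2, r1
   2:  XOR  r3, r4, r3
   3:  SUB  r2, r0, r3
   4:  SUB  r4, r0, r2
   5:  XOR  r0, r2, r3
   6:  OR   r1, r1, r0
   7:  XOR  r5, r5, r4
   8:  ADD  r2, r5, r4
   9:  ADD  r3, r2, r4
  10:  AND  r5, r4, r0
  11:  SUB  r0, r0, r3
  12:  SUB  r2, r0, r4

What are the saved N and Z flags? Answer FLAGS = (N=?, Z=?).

after  0: r0=0xcc r1=0xec r2=0xed r3=0xb9 r4=0x1d r5=0xf8  N=0 Z=0
after  1: r0=0xcc r1=0xec r2=0xed r3=0xb9 r4=0x1d r5=0xec  N=1 Z=0
after  2: r0=0xcc r1=0xec r2=0xed r3=0xa4 r4=0x1d r5=0xec  N=1 Z=0
after  3: r0=0xcc r1=0xec r2=0x28 r3=0xa4 r4=0x1d r5=0xec  N=0 Z=0
after  4: r0=0xcc r1=0xec r2=0x28 r3=0xa4 r4=0xa4 r5=0xec  N=1 Z=0
after  5: r0=0x8c r1=0xec r2=0x28 r3=0xa4 r4=0xa4 r5=0xec  N=1 Z=0
after  6: r0=0x8c r1=0xec r2=0x28 r3=0xa4 r4=0xa4 r5=0xec  N=1 Z=0
-- IRQ taken; context saved, return-PC = 7 --

FLAGS = (N=1, Z=0)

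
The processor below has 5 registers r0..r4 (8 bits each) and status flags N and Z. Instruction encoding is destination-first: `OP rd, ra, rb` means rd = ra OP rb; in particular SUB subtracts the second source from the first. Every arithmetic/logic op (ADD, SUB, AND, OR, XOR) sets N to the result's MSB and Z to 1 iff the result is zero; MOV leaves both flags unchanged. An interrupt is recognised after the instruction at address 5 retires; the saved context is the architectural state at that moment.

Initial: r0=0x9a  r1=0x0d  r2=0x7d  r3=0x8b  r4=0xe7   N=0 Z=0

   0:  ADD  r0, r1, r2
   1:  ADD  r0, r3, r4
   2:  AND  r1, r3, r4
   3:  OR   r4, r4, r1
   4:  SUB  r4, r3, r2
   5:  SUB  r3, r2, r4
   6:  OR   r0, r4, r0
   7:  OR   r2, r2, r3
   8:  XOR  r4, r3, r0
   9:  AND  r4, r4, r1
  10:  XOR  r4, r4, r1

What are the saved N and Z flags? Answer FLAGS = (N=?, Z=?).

after  0: r0=0x8a r1=0x0d r2=0x7d r3=0x8b r4=0xe7  N=1 Z=0
after  1: r0=0x72 r1=0x0d r2=0x7d r3=0x8b r4=0xe7  N=0 Z=0
after  2: r0=0x72 r1=0x83 r2=0x7d r3=0x8b r4=0xe7  N=1 Z=0
after  3: r0=0x72 r1=0x83 r2=0x7d r3=0x8b r4=0xe7  N=1 Z=0
after  4: r0=0x72 r1=0x83 r2=0x7d r3=0x8b r4=0x0e  N=0 Z=0
after  5: r0=0x72 r1=0x83 r2=0x7d r3=0x6f r4=0x0e  N=0 Z=0
-- IRQ taken; context saved, return-PC = 6 --

FLAGS = (N=0, Z=0)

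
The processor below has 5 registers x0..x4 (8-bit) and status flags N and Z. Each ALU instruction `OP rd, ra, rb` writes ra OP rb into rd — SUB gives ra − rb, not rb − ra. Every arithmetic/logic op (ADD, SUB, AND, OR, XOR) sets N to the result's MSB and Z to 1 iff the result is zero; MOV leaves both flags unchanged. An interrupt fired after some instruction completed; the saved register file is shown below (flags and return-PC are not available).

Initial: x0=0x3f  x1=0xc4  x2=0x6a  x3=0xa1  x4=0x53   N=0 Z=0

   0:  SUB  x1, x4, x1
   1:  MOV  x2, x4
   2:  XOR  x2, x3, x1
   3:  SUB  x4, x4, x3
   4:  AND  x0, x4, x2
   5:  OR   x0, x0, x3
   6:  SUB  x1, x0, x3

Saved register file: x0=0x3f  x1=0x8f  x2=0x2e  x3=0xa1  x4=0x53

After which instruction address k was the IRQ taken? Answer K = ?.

K = 2

after  0: x0=0x3f x1=0x8f x2=0x6a x3=0xa1 x4=0x53  N=1 Z=0
after  1: x0=0x3f x1=0x8f x2=0x53 x3=0xa1 x4=0x53  N=1 Z=0
after  2: x0=0x3f x1=0x8f x2=0x2e x3=0xa1 x4=0x53  N=0 Z=0
-- IRQ taken; context saved, return-PC = 3 --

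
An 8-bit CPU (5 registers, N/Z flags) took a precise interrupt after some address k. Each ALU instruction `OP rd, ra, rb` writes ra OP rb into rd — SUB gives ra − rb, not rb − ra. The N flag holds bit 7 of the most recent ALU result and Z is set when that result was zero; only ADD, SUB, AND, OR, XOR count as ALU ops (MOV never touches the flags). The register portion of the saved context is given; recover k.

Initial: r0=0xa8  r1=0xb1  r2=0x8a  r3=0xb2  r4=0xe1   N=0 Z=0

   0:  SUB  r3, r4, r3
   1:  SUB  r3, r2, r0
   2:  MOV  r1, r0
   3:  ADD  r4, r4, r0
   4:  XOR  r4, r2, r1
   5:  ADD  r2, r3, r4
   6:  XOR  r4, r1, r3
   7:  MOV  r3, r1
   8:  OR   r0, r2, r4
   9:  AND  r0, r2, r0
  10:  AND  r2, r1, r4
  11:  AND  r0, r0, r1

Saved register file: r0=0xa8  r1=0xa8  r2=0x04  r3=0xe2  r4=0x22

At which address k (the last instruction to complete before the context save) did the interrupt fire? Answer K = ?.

after  0: r0=0xa8 r1=0xb1 r2=0x8a r3=0x2f r4=0xe1  N=0 Z=0
after  1: r0=0xa8 r1=0xb1 r2=0x8a r3=0xe2 r4=0xe1  N=1 Z=0
after  2: r0=0xa8 r1=0xa8 r2=0x8a r3=0xe2 r4=0xe1  N=1 Z=0
after  3: r0=0xa8 r1=0xa8 r2=0x8a r3=0xe2 r4=0x89  N=1 Z=0
after  4: r0=0xa8 r1=0xa8 r2=0x8a r3=0xe2 r4=0x22  N=0 Z=0
after  5: r0=0xa8 r1=0xa8 r2=0x04 r3=0xe2 r4=0x22  N=0 Z=0
-- IRQ taken; context saved, return-PC = 6 --

K = 5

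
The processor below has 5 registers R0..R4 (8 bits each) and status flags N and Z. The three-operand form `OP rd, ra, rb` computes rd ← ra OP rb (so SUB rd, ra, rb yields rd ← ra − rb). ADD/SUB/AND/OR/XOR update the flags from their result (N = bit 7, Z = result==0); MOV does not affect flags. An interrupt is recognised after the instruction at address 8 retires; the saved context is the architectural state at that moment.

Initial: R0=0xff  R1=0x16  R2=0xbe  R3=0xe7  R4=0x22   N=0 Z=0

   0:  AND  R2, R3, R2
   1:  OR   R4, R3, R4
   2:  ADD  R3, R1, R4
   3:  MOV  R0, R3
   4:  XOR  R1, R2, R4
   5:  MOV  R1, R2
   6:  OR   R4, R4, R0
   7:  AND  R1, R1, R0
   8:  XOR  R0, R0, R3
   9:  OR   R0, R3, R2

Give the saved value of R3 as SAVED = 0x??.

SAVED = 0xfd

after  0: R0=0xff R1=0x16 R2=0xa6 R3=0xe7 R4=0x22  N=1 Z=0
after  1: R0=0xff R1=0x16 R2=0xa6 R3=0xe7 R4=0xe7  N=1 Z=0
after  2: R0=0xff R1=0x16 R2=0xa6 R3=0xfd R4=0xe7  N=1 Z=0
after  3: R0=0xfd R1=0x16 R2=0xa6 R3=0xfd R4=0xe7  N=1 Z=0
after  4: R0=0xfd R1=0x41 R2=0xa6 R3=0xfd R4=0xe7  N=0 Z=0
after  5: R0=0xfd R1=0xa6 R2=0xa6 R3=0xfd R4=0xe7  N=0 Z=0
after  6: R0=0xfd R1=0xa6 R2=0xa6 R3=0xfd R4=0xff  N=1 Z=0
after  7: R0=0xfd R1=0xa4 R2=0xa6 R3=0xfd R4=0xff  N=1 Z=0
after  8: R0=0x00 R1=0xa4 R2=0xa6 R3=0xfd R4=0xff  N=0 Z=1
-- IRQ taken; context saved, return-PC = 9 --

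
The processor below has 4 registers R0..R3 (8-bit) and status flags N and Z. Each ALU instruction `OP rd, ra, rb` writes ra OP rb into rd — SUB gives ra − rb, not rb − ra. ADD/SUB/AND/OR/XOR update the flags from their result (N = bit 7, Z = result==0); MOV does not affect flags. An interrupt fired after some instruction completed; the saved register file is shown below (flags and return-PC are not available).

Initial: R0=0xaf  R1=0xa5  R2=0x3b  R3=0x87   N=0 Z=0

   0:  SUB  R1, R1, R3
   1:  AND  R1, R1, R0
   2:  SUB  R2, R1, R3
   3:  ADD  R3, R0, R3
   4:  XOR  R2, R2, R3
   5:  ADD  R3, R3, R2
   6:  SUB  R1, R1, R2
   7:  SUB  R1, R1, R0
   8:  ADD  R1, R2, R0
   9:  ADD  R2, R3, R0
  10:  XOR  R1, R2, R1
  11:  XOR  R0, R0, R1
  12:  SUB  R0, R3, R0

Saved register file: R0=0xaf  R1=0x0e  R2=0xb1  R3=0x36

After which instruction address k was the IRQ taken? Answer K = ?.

K = 4

after  0: R0=0xaf R1=0x1e R2=0x3b R3=0x87  N=0 Z=0
after  1: R0=0xaf R1=0x0e R2=0x3b R3=0x87  N=0 Z=0
after  2: R0=0xaf R1=0x0e R2=0x87 R3=0x87  N=1 Z=0
after  3: R0=0xaf R1=0x0e R2=0x87 R3=0x36  N=0 Z=0
after  4: R0=0xaf R1=0x0e R2=0xb1 R3=0x36  N=1 Z=0
-- IRQ taken; context saved, return-PC = 5 --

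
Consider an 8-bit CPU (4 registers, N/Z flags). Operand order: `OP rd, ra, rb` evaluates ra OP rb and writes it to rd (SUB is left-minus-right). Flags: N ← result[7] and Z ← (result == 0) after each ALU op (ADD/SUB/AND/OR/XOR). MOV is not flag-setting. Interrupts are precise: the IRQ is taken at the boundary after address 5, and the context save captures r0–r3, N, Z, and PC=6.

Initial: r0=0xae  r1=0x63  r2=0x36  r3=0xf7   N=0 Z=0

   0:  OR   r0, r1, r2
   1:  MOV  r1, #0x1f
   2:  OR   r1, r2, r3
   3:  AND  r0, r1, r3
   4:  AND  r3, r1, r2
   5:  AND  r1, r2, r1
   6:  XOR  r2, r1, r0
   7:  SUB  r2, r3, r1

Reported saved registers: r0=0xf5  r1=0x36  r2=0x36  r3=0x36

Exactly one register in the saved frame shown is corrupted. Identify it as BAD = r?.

BAD = r0

after  0: r0=0x77 r1=0x63 r2=0x36 r3=0xf7  N=0 Z=0
after  1: r0=0x77 r1=0x1f r2=0x36 r3=0xf7  N=0 Z=0
after  2: r0=0x77 r1=0xf7 r2=0x36 r3=0xf7  N=1 Z=0
after  3: r0=0xf7 r1=0xf7 r2=0x36 r3=0xf7  N=1 Z=0
after  4: r0=0xf7 r1=0xf7 r2=0x36 r3=0x36  N=0 Z=0
after  5: r0=0xf7 r1=0x36 r2=0x36 r3=0x36  N=0 Z=0
-- IRQ taken; context saved, return-PC = 6 --
mismatch: r0: reported 0xf5 vs actual 0xf7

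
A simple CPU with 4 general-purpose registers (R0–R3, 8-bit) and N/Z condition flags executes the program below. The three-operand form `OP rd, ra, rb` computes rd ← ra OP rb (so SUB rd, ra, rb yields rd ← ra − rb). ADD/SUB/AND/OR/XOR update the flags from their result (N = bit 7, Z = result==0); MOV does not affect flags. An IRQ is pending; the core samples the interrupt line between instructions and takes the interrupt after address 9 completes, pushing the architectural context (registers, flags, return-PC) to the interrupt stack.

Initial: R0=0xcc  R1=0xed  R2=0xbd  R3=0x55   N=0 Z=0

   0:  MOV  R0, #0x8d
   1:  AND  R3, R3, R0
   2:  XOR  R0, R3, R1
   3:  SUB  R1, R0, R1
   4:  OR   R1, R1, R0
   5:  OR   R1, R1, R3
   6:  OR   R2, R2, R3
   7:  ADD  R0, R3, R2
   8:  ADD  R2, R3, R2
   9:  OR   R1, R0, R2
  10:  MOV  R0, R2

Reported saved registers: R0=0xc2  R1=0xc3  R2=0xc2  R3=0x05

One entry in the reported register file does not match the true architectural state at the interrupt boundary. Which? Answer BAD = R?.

BAD = R1

after  0: R0=0x8d R1=0xed R2=0xbd R3=0x55  N=0 Z=0
after  1: R0=0x8d R1=0xed R2=0xbd R3=0x05  N=0 Z=0
after  2: R0=0xe8 R1=0xed R2=0xbd R3=0x05  N=1 Z=0
after  3: R0=0xe8 R1=0xfb R2=0xbd R3=0x05  N=1 Z=0
after  4: R0=0xe8 R1=0xfb R2=0xbd R3=0x05  N=1 Z=0
after  5: R0=0xe8 R1=0xff R2=0xbd R3=0x05  N=1 Z=0
after  6: R0=0xe8 R1=0xff R2=0xbd R3=0x05  N=1 Z=0
after  7: R0=0xc2 R1=0xff R2=0xbd R3=0x05  N=1 Z=0
after  8: R0=0xc2 R1=0xff R2=0xc2 R3=0x05  N=1 Z=0
after  9: R0=0xc2 R1=0xc2 R2=0xc2 R3=0x05  N=1 Z=0
-- IRQ taken; context saved, return-PC = 10 --
mismatch: R1: reported 0xc3 vs actual 0xc2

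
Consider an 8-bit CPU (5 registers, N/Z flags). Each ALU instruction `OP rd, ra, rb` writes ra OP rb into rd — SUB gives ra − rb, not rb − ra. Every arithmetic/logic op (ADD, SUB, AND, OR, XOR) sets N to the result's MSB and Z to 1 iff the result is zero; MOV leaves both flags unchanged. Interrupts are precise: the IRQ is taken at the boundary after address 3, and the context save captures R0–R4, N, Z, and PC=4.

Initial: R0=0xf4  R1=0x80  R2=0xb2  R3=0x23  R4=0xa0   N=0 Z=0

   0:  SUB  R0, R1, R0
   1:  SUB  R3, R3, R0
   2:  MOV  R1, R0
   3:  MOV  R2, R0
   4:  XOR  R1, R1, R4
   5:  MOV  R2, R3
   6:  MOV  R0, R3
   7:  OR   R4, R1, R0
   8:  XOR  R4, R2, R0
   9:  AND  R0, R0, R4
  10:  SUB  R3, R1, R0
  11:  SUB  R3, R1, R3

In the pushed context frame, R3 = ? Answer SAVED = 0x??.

after  0: R0=0x8c R1=0x80 R2=0xb2 R3=0x23 R4=0xa0  N=1 Z=0
after  1: R0=0x8c R1=0x80 R2=0xb2 R3=0x97 R4=0xa0  N=1 Z=0
after  2: R0=0x8c R1=0x8c R2=0xb2 R3=0x97 R4=0xa0  N=1 Z=0
after  3: R0=0x8c R1=0x8c R2=0x8c R3=0x97 R4=0xa0  N=1 Z=0
-- IRQ taken; context saved, return-PC = 4 --

SAVED = 0x97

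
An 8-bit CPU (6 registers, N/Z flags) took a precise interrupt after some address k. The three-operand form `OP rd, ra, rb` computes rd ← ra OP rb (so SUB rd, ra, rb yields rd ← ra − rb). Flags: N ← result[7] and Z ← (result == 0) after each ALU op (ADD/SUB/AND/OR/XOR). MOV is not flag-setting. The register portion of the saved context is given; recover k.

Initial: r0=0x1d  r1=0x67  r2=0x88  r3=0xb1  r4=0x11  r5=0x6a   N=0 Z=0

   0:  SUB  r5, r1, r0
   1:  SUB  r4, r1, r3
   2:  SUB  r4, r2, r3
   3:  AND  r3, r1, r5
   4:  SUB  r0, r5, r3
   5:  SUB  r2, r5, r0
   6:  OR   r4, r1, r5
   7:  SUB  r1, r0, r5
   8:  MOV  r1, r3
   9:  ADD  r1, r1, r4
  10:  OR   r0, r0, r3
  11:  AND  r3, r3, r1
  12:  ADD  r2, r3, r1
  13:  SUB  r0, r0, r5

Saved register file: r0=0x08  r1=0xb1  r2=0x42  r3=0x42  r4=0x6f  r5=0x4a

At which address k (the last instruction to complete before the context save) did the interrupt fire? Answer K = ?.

after  0: r0=0x1d r1=0x67 r2=0x88 r3=0xb1 r4=0x11 r5=0x4a  N=0 Z=0
after  1: r0=0x1d r1=0x67 r2=0x88 r3=0xb1 r4=0xb6 r5=0x4a  N=1 Z=0
after  2: r0=0x1d r1=0x67 r2=0x88 r3=0xb1 r4=0xd7 r5=0x4a  N=1 Z=0
after  3: r0=0x1d r1=0x67 r2=0x88 r3=0x42 r4=0xd7 r5=0x4a  N=0 Z=0
after  4: r0=0x08 r1=0x67 r2=0x88 r3=0x42 r4=0xd7 r5=0x4a  N=0 Z=0
after  5: r0=0x08 r1=0x67 r2=0x42 r3=0x42 r4=0xd7 r5=0x4a  N=0 Z=0
after  6: r0=0x08 r1=0x67 r2=0x42 r3=0x42 r4=0x6f r5=0x4a  N=0 Z=0
after  7: r0=0x08 r1=0xbe r2=0x42 r3=0x42 r4=0x6f r5=0x4a  N=1 Z=0
after  8: r0=0x08 r1=0x42 r2=0x42 r3=0x42 r4=0x6f r5=0x4a  N=1 Z=0
after  9: r0=0x08 r1=0xb1 r2=0x42 r3=0x42 r4=0x6f r5=0x4a  N=1 Z=0
-- IRQ taken; context saved, return-PC = 10 --

K = 9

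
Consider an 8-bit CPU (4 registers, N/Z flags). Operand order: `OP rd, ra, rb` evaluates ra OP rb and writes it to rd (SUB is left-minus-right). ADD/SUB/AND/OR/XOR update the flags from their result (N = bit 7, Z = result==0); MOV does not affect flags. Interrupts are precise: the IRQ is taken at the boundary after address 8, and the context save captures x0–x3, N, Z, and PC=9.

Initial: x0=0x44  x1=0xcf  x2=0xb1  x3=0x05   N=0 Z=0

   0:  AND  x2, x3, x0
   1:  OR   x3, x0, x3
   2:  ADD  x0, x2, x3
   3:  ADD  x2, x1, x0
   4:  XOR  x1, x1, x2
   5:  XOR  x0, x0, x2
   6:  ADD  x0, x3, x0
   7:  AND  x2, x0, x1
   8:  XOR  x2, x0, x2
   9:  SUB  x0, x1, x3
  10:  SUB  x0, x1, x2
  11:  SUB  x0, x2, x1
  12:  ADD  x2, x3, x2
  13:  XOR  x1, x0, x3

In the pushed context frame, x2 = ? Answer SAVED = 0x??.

after  0: x0=0x44 x1=0xcf x2=0x04 x3=0x05  N=0 Z=0
after  1: x0=0x44 x1=0xcf x2=0x04 x3=0x45  N=0 Z=0
after  2: x0=0x49 x1=0xcf x2=0x04 x3=0x45  N=0 Z=0
after  3: x0=0x49 x1=0xcf x2=0x18 x3=0x45  N=0 Z=0
after  4: x0=0x49 x1=0xd7 x2=0x18 x3=0x45  N=1 Z=0
after  5: x0=0x51 x1=0xd7 x2=0x18 x3=0x45  N=0 Z=0
after  6: x0=0x96 x1=0xd7 x2=0x18 x3=0x45  N=1 Z=0
after  7: x0=0x96 x1=0xd7 x2=0x96 x3=0x45  N=1 Z=0
after  8: x0=0x96 x1=0xd7 x2=0x00 x3=0x45  N=0 Z=1
-- IRQ taken; context saved, return-PC = 9 --

SAVED = 0x00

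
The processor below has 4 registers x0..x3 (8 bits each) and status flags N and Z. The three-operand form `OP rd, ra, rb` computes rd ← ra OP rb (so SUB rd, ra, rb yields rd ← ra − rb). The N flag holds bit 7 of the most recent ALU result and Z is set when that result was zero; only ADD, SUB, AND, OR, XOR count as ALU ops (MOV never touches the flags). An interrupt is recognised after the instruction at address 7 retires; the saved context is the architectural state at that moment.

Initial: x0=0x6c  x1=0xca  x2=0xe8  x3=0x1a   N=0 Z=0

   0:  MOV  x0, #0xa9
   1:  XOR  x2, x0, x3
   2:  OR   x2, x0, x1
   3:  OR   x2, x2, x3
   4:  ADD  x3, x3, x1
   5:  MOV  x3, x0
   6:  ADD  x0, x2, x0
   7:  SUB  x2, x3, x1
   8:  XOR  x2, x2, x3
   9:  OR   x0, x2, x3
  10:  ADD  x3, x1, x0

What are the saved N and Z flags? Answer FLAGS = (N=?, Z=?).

after  0: x0=0xa9 x1=0xca x2=0xe8 x3=0x1a  N=0 Z=0
after  1: x0=0xa9 x1=0xca x2=0xb3 x3=0x1a  N=1 Z=0
after  2: x0=0xa9 x1=0xca x2=0xeb x3=0x1a  N=1 Z=0
after  3: x0=0xa9 x1=0xca x2=0xfb x3=0x1a  N=1 Z=0
after  4: x0=0xa9 x1=0xca x2=0xfb x3=0xe4  N=1 Z=0
after  5: x0=0xa9 x1=0xca x2=0xfb x3=0xa9  N=1 Z=0
after  6: x0=0xa4 x1=0xca x2=0xfb x3=0xa9  N=1 Z=0
after  7: x0=0xa4 x1=0xca x2=0xdf x3=0xa9  N=1 Z=0
-- IRQ taken; context saved, return-PC = 8 --

FLAGS = (N=1, Z=0)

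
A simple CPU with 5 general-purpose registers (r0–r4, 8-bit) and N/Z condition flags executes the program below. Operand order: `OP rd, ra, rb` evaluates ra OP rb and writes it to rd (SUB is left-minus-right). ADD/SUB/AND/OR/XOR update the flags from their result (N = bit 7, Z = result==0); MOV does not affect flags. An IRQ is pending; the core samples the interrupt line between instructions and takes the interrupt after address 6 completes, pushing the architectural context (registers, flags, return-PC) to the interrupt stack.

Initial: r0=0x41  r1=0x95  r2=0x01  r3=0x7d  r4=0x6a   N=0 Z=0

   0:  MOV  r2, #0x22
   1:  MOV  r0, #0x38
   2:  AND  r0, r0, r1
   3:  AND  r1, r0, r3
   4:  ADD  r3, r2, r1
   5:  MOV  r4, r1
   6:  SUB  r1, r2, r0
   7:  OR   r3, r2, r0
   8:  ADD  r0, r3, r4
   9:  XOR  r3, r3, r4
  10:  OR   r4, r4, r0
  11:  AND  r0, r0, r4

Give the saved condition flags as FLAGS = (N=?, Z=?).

FLAGS = (N=0, Z=0)

after  0: r0=0x41 r1=0x95 r2=0x22 r3=0x7d r4=0x6a  N=0 Z=0
after  1: r0=0x38 r1=0x95 r2=0x22 r3=0x7d r4=0x6a  N=0 Z=0
after  2: r0=0x10 r1=0x95 r2=0x22 r3=0x7d r4=0x6a  N=0 Z=0
after  3: r0=0x10 r1=0x10 r2=0x22 r3=0x7d r4=0x6a  N=0 Z=0
after  4: r0=0x10 r1=0x10 r2=0x22 r3=0x32 r4=0x6a  N=0 Z=0
after  5: r0=0x10 r1=0x10 r2=0x22 r3=0x32 r4=0x10  N=0 Z=0
after  6: r0=0x10 r1=0x12 r2=0x22 r3=0x32 r4=0x10  N=0 Z=0
-- IRQ taken; context saved, return-PC = 7 --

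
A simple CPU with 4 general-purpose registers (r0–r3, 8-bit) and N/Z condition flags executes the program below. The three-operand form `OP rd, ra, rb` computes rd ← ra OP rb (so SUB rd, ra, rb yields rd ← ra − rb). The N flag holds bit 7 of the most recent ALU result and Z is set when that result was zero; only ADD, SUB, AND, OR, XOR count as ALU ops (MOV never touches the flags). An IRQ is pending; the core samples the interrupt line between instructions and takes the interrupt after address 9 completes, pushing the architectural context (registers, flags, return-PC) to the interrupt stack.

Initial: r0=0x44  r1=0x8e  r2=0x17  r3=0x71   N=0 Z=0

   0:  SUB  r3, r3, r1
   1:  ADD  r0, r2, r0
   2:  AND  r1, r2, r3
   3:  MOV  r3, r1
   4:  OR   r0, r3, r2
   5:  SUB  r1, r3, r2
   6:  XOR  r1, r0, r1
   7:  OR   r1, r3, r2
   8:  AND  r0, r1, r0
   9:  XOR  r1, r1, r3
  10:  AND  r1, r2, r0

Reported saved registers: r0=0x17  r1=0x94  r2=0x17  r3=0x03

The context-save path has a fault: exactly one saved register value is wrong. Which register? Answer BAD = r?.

BAD = r1

after  0: r0=0x44 r1=0x8e r2=0x17 r3=0xe3  N=1 Z=0
after  1: r0=0x5b r1=0x8e r2=0x17 r3=0xe3  N=0 Z=0
after  2: r0=0x5b r1=0x03 r2=0x17 r3=0xe3  N=0 Z=0
after  3: r0=0x5b r1=0x03 r2=0x17 r3=0x03  N=0 Z=0
after  4: r0=0x17 r1=0x03 r2=0x17 r3=0x03  N=0 Z=0
after  5: r0=0x17 r1=0xec r2=0x17 r3=0x03  N=1 Z=0
after  6: r0=0x17 r1=0xfb r2=0x17 r3=0x03  N=1 Z=0
after  7: r0=0x17 r1=0x17 r2=0x17 r3=0x03  N=0 Z=0
after  8: r0=0x17 r1=0x17 r2=0x17 r3=0x03  N=0 Z=0
after  9: r0=0x17 r1=0x14 r2=0x17 r3=0x03  N=0 Z=0
-- IRQ taken; context saved, return-PC = 10 --
mismatch: r1: reported 0x94 vs actual 0x14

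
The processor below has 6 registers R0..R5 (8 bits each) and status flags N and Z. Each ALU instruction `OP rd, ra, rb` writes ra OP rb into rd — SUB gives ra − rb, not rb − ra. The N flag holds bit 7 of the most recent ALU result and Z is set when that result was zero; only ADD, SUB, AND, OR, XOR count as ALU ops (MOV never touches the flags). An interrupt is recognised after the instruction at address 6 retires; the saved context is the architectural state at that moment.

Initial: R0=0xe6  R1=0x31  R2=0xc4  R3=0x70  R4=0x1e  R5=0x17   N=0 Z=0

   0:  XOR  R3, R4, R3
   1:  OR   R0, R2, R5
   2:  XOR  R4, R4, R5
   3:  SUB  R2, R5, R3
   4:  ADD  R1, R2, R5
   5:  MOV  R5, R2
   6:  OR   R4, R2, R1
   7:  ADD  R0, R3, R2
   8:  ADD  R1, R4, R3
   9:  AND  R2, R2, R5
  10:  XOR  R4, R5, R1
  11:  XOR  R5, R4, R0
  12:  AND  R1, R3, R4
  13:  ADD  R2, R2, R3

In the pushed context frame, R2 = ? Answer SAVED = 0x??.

after  0: R0=0xe6 R1=0x31 R2=0xc4 R3=0x6e R4=0x1e R5=0x17  N=0 Z=0
after  1: R0=0xd7 R1=0x31 R2=0xc4 R3=0x6e R4=0x1e R5=0x17  N=1 Z=0
after  2: R0=0xd7 R1=0x31 R2=0xc4 R3=0x6e R4=0x09 R5=0x17  N=0 Z=0
after  3: R0=0xd7 R1=0x31 R2=0xa9 R3=0x6e R4=0x09 R5=0x17  N=1 Z=0
after  4: R0=0xd7 R1=0xc0 R2=0xa9 R3=0x6e R4=0x09 R5=0x17  N=1 Z=0
after  5: R0=0xd7 R1=0xc0 R2=0xa9 R3=0x6e R4=0x09 R5=0xa9  N=1 Z=0
after  6: R0=0xd7 R1=0xc0 R2=0xa9 R3=0x6e R4=0xe9 R5=0xa9  N=1 Z=0
-- IRQ taken; context saved, return-PC = 7 --

SAVED = 0xa9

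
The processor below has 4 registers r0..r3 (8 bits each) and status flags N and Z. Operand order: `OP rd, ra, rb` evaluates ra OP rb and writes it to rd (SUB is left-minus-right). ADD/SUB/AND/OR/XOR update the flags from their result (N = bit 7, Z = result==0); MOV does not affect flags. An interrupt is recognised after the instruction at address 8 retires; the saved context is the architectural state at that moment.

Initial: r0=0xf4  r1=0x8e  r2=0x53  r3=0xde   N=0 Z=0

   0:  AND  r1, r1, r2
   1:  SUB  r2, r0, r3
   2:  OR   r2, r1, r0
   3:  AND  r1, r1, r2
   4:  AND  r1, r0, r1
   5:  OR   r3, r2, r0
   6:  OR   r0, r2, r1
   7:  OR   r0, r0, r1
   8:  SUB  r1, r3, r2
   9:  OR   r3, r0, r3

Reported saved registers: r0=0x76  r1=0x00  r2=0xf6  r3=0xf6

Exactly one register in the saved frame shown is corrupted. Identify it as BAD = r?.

BAD = r0

after  0: r0=0xf4 r1=0x02 r2=0x53 r3=0xde  N=0 Z=0
after  1: r0=0xf4 r1=0x02 r2=0x16 r3=0xde  N=0 Z=0
after  2: r0=0xf4 r1=0x02 r2=0xf6 r3=0xde  N=1 Z=0
after  3: r0=0xf4 r1=0x02 r2=0xf6 r3=0xde  N=0 Z=0
after  4: r0=0xf4 r1=0x00 r2=0xf6 r3=0xde  N=0 Z=1
after  5: r0=0xf4 r1=0x00 r2=0xf6 r3=0xf6  N=1 Z=0
after  6: r0=0xf6 r1=0x00 r2=0xf6 r3=0xf6  N=1 Z=0
after  7: r0=0xf6 r1=0x00 r2=0xf6 r3=0xf6  N=1 Z=0
after  8: r0=0xf6 r1=0x00 r2=0xf6 r3=0xf6  N=0 Z=1
-- IRQ taken; context saved, return-PC = 9 --
mismatch: r0: reported 0x76 vs actual 0xf6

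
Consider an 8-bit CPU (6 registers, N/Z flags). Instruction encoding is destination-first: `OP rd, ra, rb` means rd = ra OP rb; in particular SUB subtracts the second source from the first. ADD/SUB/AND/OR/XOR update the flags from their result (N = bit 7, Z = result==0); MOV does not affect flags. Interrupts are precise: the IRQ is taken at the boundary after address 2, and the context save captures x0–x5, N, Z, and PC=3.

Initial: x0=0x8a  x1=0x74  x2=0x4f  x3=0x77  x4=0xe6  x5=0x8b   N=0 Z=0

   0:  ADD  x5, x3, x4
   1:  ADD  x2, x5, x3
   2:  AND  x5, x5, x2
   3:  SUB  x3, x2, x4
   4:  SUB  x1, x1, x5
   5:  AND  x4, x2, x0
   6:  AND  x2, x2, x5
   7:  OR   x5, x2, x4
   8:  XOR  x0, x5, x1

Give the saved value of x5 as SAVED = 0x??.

SAVED = 0x54

after  0: x0=0x8a x1=0x74 x2=0x4f x3=0x77 x4=0xe6 x5=0x5d  N=0 Z=0
after  1: x0=0x8a x1=0x74 x2=0xd4 x3=0x77 x4=0xe6 x5=0x5d  N=1 Z=0
after  2: x0=0x8a x1=0x74 x2=0xd4 x3=0x77 x4=0xe6 x5=0x54  N=0 Z=0
-- IRQ taken; context saved, return-PC = 3 --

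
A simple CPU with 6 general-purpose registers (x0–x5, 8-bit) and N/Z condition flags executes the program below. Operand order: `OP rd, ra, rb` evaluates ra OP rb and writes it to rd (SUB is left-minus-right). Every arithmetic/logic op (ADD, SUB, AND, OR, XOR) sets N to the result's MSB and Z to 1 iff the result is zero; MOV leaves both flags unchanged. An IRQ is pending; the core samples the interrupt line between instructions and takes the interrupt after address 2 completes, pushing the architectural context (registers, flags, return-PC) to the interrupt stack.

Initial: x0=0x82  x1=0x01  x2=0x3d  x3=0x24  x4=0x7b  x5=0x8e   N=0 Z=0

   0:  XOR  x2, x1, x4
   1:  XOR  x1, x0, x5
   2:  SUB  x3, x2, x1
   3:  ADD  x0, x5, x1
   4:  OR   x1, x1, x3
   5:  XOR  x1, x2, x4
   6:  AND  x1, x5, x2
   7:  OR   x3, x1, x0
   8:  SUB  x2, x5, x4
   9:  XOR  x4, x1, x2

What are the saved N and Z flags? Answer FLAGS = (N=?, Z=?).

FLAGS = (N=0, Z=0)

after  0: x0=0x82 x1=0x01 x2=0x7a x3=0x24 x4=0x7b x5=0x8e  N=0 Z=0
after  1: x0=0x82 x1=0x0c x2=0x7a x3=0x24 x4=0x7b x5=0x8e  N=0 Z=0
after  2: x0=0x82 x1=0x0c x2=0x7a x3=0x6e x4=0x7b x5=0x8e  N=0 Z=0
-- IRQ taken; context saved, return-PC = 3 --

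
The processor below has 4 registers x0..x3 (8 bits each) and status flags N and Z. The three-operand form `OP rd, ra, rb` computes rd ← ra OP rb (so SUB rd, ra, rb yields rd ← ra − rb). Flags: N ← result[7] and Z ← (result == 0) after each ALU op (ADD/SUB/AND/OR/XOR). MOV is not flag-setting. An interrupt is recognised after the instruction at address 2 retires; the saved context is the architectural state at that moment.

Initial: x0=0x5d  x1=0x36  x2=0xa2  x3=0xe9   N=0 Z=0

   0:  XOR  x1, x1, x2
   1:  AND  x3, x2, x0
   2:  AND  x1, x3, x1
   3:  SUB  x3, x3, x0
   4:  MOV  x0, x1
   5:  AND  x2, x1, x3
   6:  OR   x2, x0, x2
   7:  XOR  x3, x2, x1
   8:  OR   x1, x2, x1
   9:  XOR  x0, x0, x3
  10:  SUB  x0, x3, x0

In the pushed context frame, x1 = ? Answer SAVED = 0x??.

SAVED = 0x00

after  0: x0=0x5d x1=0x94 x2=0xa2 x3=0xe9  N=1 Z=0
after  1: x0=0x5d x1=0x94 x2=0xa2 x3=0x00  N=0 Z=1
after  2: x0=0x5d x1=0x00 x2=0xa2 x3=0x00  N=0 Z=1
-- IRQ taken; context saved, return-PC = 3 --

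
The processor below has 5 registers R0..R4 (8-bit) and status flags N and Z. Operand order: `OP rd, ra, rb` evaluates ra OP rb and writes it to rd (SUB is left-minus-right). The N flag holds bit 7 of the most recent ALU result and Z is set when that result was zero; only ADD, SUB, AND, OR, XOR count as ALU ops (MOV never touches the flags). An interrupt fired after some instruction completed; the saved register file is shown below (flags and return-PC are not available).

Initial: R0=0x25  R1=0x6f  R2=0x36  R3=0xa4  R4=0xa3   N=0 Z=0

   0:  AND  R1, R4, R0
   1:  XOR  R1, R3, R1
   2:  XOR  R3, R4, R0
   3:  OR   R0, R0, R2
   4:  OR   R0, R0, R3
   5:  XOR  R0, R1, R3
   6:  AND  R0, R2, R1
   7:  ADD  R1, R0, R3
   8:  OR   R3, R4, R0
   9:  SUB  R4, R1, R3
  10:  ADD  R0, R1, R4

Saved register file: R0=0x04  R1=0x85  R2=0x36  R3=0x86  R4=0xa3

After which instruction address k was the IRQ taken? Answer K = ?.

after  0: R0=0x25 R1=0x21 R2=0x36 R3=0xa4 R4=0xa3  N=0 Z=0
after  1: R0=0x25 R1=0x85 R2=0x36 R3=0xa4 R4=0xa3  N=1 Z=0
after  2: R0=0x25 R1=0x85 R2=0x36 R3=0x86 R4=0xa3  N=1 Z=0
after  3: R0=0x37 R1=0x85 R2=0x36 R3=0x86 R4=0xa3  N=0 Z=0
after  4: R0=0xb7 R1=0x85 R2=0x36 R3=0x86 R4=0xa3  N=1 Z=0
after  5: R0=0x03 R1=0x85 R2=0x36 R3=0x86 R4=0xa3  N=0 Z=0
after  6: R0=0x04 R1=0x85 R2=0x36 R3=0x86 R4=0xa3  N=0 Z=0
-- IRQ taken; context saved, return-PC = 7 --

K = 6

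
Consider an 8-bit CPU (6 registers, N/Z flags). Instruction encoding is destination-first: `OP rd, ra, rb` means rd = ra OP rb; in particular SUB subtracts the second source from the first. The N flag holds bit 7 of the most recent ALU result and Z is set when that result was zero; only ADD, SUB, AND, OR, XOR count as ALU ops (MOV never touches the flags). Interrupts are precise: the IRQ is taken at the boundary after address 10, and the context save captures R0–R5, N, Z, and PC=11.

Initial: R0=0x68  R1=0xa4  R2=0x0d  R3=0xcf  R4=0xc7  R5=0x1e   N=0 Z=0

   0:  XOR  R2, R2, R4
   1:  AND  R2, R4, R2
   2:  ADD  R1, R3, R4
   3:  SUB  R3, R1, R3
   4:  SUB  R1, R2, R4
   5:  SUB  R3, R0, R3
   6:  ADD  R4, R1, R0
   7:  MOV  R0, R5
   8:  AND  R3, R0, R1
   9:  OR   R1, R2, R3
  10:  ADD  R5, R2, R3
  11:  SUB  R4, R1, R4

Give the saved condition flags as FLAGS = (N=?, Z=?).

after  0: R0=0x68 R1=0xa4 R2=0xca R3=0xcf R4=0xc7 R5=0x1e  N=1 Z=0
after  1: R0=0x68 R1=0xa4 R2=0xc2 R3=0xcf R4=0xc7 R5=0x1e  N=1 Z=0
after  2: R0=0x68 R1=0x96 R2=0xc2 R3=0xcf R4=0xc7 R5=0x1e  N=1 Z=0
after  3: R0=0x68 R1=0x96 R2=0xc2 R3=0xc7 R4=0xc7 R5=0x1e  N=1 Z=0
after  4: R0=0x68 R1=0xfb R2=0xc2 R3=0xc7 R4=0xc7 R5=0x1e  N=1 Z=0
after  5: R0=0x68 R1=0xfb R2=0xc2 R3=0xa1 R4=0xc7 R5=0x1e  N=1 Z=0
after  6: R0=0x68 R1=0xfb R2=0xc2 R3=0xa1 R4=0x63 R5=0x1e  N=0 Z=0
after  7: R0=0x1e R1=0xfb R2=0xc2 R3=0xa1 R4=0x63 R5=0x1e  N=0 Z=0
after  8: R0=0x1e R1=0xfb R2=0xc2 R3=0x1a R4=0x63 R5=0x1e  N=0 Z=0
after  9: R0=0x1e R1=0xda R2=0xc2 R3=0x1a R4=0x63 R5=0x1e  N=1 Z=0
after 10: R0=0x1e R1=0xda R2=0xc2 R3=0x1a R4=0x63 R5=0xdc  N=1 Z=0
-- IRQ taken; context saved, return-PC = 11 --

FLAGS = (N=1, Z=0)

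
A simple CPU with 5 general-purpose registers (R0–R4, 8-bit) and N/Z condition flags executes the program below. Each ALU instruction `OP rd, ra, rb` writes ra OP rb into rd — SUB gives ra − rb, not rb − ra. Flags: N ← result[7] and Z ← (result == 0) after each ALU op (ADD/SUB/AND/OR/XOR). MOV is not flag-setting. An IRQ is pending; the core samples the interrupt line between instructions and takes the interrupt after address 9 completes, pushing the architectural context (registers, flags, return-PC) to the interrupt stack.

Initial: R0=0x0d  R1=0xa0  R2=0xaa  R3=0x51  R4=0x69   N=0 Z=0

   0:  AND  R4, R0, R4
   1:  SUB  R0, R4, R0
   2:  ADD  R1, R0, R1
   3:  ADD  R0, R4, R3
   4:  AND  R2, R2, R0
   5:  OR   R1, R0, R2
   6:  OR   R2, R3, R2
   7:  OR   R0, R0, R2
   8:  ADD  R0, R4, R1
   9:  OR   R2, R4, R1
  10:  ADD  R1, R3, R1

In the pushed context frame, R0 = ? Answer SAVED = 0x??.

SAVED = 0x63

after  0: R0=0x0d R1=0xa0 R2=0xaa R3=0x51 R4=0x09  N=0 Z=0
after  1: R0=0xfc R1=0xa0 R2=0xaa R3=0x51 R4=0x09  N=1 Z=0
after  2: R0=0xfc R1=0x9c R2=0xaa R3=0x51 R4=0x09  N=1 Z=0
after  3: R0=0x5a R1=0x9c R2=0xaa R3=0x51 R4=0x09  N=0 Z=0
after  4: R0=0x5a R1=0x9c R2=0x0a R3=0x51 R4=0x09  N=0 Z=0
after  5: R0=0x5a R1=0x5a R2=0x0a R3=0x51 R4=0x09  N=0 Z=0
after  6: R0=0x5a R1=0x5a R2=0x5b R3=0x51 R4=0x09  N=0 Z=0
after  7: R0=0x5b R1=0x5a R2=0x5b R3=0x51 R4=0x09  N=0 Z=0
after  8: R0=0x63 R1=0x5a R2=0x5b R3=0x51 R4=0x09  N=0 Z=0
after  9: R0=0x63 R1=0x5a R2=0x5b R3=0x51 R4=0x09  N=0 Z=0
-- IRQ taken; context saved, return-PC = 10 --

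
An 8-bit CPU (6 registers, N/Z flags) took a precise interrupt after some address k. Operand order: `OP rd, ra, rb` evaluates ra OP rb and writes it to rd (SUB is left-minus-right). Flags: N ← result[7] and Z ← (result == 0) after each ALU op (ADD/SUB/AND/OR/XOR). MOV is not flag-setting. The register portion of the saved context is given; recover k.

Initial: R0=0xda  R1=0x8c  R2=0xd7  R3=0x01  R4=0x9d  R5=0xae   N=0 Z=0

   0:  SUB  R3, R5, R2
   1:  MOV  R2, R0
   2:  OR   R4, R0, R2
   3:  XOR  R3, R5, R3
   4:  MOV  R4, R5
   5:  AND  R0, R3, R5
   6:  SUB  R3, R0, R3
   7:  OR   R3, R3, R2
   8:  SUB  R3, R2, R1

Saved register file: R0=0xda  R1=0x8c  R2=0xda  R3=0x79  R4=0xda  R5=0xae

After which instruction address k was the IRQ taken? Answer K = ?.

after  0: R0=0xda R1=0x8c R2=0xd7 R3=0xd7 R4=0x9d R5=0xae  N=1 Z=0
after  1: R0=0xda R1=0x8c R2=0xda R3=0xd7 R4=0x9d R5=0xae  N=1 Z=0
after  2: R0=0xda R1=0x8c R2=0xda R3=0xd7 R4=0xda R5=0xae  N=1 Z=0
after  3: R0=0xda R1=0x8c R2=0xda R3=0x79 R4=0xda R5=0xae  N=0 Z=0
-- IRQ taken; context saved, return-PC = 4 --

K = 3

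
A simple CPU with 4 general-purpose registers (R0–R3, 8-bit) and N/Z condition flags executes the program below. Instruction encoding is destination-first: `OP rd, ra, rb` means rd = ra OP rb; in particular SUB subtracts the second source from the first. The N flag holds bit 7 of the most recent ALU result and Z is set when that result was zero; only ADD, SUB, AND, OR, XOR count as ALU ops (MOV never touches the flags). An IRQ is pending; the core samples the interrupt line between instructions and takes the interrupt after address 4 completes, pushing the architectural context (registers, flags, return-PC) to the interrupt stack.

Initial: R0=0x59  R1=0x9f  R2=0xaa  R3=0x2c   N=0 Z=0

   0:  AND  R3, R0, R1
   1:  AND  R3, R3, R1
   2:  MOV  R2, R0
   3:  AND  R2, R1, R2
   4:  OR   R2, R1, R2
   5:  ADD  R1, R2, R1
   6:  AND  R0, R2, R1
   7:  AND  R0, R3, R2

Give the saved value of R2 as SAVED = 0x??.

after  0: R0=0x59 R1=0x9f R2=0xaa R3=0x19  N=0 Z=0
after  1: R0=0x59 R1=0x9f R2=0xaa R3=0x19  N=0 Z=0
after  2: R0=0x59 R1=0x9f R2=0x59 R3=0x19  N=0 Z=0
after  3: R0=0x59 R1=0x9f R2=0x19 R3=0x19  N=0 Z=0
after  4: R0=0x59 R1=0x9f R2=0x9f R3=0x19  N=1 Z=0
-- IRQ taken; context saved, return-PC = 5 --

SAVED = 0x9f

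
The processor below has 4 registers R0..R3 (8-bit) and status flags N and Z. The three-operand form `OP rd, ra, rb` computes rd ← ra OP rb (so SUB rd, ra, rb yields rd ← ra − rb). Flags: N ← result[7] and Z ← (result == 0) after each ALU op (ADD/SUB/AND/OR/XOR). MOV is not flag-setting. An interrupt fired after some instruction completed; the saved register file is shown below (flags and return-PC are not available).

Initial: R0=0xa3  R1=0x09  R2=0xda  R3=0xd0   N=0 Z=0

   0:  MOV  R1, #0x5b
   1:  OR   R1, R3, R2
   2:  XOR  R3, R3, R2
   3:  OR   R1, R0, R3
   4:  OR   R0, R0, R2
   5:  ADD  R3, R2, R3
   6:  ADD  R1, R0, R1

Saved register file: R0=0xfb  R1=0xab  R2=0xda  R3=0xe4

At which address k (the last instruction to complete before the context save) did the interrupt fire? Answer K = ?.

K = 5

after  0: R0=0xa3 R1=0x5b R2=0xda R3=0xd0  N=0 Z=0
after  1: R0=0xa3 R1=0xda R2=0xda R3=0xd0  N=1 Z=0
after  2: R0=0xa3 R1=0xda R2=0xda R3=0x0a  N=0 Z=0
after  3: R0=0xa3 R1=0xab R2=0xda R3=0x0a  N=1 Z=0
after  4: R0=0xfb R1=0xab R2=0xda R3=0x0a  N=1 Z=0
after  5: R0=0xfb R1=0xab R2=0xda R3=0xe4  N=1 Z=0
-- IRQ taken; context saved, return-PC = 6 --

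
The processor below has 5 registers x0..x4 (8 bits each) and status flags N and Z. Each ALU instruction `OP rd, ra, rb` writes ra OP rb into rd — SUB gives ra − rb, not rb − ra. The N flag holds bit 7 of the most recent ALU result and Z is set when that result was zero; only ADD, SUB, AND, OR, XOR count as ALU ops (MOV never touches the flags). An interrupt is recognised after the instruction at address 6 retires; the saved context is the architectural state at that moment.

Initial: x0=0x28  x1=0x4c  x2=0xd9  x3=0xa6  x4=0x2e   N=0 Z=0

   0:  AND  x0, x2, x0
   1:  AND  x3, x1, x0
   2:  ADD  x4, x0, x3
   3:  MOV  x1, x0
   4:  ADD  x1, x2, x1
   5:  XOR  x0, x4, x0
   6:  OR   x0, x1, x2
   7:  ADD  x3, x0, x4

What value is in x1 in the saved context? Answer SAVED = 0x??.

SAVED = 0xe1

after  0: x0=0x08 x1=0x4c x2=0xd9 x3=0xa6 x4=0x2e  N=0 Z=0
after  1: x0=0x08 x1=0x4c x2=0xd9 x3=0x08 x4=0x2e  N=0 Z=0
after  2: x0=0x08 x1=0x4c x2=0xd9 x3=0x08 x4=0x10  N=0 Z=0
after  3: x0=0x08 x1=0x08 x2=0xd9 x3=0x08 x4=0x10  N=0 Z=0
after  4: x0=0x08 x1=0xe1 x2=0xd9 x3=0x08 x4=0x10  N=1 Z=0
after  5: x0=0x18 x1=0xe1 x2=0xd9 x3=0x08 x4=0x10  N=0 Z=0
after  6: x0=0xf9 x1=0xe1 x2=0xd9 x3=0x08 x4=0x10  N=1 Z=0
-- IRQ taken; context saved, return-PC = 7 --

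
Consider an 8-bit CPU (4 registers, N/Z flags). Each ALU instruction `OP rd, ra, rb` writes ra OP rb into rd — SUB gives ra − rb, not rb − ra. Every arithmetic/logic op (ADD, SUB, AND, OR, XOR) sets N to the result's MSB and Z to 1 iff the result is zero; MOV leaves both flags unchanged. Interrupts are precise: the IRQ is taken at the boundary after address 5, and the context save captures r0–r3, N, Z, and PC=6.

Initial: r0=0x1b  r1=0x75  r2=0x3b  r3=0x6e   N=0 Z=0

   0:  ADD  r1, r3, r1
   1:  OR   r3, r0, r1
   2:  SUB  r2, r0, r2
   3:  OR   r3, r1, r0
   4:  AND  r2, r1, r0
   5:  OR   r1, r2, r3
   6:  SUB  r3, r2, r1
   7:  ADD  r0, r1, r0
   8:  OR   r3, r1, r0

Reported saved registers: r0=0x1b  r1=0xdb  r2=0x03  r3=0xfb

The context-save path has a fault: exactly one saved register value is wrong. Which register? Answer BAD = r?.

after  0: r0=0x1b r1=0xe3 r2=0x3b r3=0x6e  N=1 Z=0
after  1: r0=0x1b r1=0xe3 r2=0x3b r3=0xfb  N=1 Z=0
after  2: r0=0x1b r1=0xe3 r2=0xe0 r3=0xfb  N=1 Z=0
after  3: r0=0x1b r1=0xe3 r2=0xe0 r3=0xfb  N=1 Z=0
after  4: r0=0x1b r1=0xe3 r2=0x03 r3=0xfb  N=0 Z=0
after  5: r0=0x1b r1=0xfb r2=0x03 r3=0xfb  N=1 Z=0
-- IRQ taken; context saved, return-PC = 6 --
mismatch: r1: reported 0xdb vs actual 0xfb

BAD = r1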